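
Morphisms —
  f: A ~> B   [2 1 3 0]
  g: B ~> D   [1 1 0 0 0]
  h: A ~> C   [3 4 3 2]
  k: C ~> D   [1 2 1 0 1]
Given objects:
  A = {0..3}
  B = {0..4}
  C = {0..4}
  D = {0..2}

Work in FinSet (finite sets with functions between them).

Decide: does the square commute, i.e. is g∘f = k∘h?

Along f;g (path 1):
  0 f~>2 g~>0
  1 f~>1 g~>1
  2 f~>3 g~>0
  3 f~>0 g~>1
  result₁ = [0 1 0 1]
Along h;k (path 2):
  0 h~>3 k~>0
  1 h~>4 k~>1
  2 h~>3 k~>0
  3 h~>2 k~>1
  result₂ = [0 1 0 1]
Equal? equal; square commutes

Answer: COMMUTES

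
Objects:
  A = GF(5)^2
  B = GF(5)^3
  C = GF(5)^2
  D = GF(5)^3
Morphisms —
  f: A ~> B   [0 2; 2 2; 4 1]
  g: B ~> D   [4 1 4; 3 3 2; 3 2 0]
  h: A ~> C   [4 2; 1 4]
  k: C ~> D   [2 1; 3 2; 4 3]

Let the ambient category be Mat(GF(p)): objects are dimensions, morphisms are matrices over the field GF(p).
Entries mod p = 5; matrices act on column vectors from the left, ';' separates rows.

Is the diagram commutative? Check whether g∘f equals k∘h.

Path 1 = f;g:
  e0=(1,0) f~>(0,2,4) g~>(3,4,4)
  e1=(0,1) f~>(2,2,1) g~>(4,4,0)
  ⟦path⟧₁ = [3 4; 4 4; 4 0]
Path 2 = h;k:
  e0=(1,0) h~>(4,1) k~>(4,4,4)
  e1=(0,1) h~>(2,4) k~>(3,4,0)
  ⟦path⟧₂ = [4 3; 4 4; 4 0]
Equal? distinct morphisms ✗

Answer: DOES NOT COMMUTE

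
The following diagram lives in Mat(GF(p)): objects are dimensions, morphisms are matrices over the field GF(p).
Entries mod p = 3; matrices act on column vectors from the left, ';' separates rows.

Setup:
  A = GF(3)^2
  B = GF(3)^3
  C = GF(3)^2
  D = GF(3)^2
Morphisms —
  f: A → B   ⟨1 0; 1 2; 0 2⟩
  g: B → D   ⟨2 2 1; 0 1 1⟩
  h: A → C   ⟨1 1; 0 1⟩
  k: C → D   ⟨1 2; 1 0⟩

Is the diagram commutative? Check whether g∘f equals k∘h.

Answer: COMMUTES

Derivation:
1) trace f;g:
  e0=[1,0] f→[1,1,0] g→[1,1]
  e1=[0,1] f→[0,2,2] g→[0,1]
  ⟦path⟧₁ = ⟨1 0; 1 1⟩
2) trace h;k:
  e0=[1,0] h→[1,0] k→[1,1]
  e1=[0,1] h→[1,1] k→[0,1]
  ⟦path⟧₂ = ⟨1 0; 1 1⟩
Equal? same morphism ✓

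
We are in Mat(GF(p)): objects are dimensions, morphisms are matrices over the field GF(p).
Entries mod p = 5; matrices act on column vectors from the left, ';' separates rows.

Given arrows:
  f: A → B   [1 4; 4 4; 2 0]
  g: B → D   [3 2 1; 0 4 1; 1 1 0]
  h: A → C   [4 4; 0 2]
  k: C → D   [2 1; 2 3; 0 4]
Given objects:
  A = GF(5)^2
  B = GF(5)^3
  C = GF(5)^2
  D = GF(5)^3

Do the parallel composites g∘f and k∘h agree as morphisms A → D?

Path 1 = f;g:
  e0=(1,0) f→(1,4,2) g→(3,3,0)
  e1=(0,1) f→(4,4,0) g→(0,1,3)
  result₁ = [3 0; 3 1; 0 3]
Path 2 = h;k:
  e0=(1,0) h→(4,0) k→(3,3,0)
  e1=(0,1) h→(4,2) k→(0,4,3)
  result₂ = [3 0; 3 4; 0 3]
Equal? differ; not commutative

Answer: DOES NOT COMMUTE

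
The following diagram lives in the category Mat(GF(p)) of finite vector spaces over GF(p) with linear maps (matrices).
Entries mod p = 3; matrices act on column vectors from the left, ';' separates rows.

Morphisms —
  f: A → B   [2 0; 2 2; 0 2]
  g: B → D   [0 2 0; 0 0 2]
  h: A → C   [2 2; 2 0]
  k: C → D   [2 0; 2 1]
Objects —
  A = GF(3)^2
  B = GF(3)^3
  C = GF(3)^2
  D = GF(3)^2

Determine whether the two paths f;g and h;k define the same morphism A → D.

Answer: COMMUTES

Work:
Along f;g (path 1):
  e0=(1,0) f→(2,2,0) g→(1,0)
  e1=(0,1) f→(0,2,2) g→(1,1)
  result₁ = [1 1; 0 1]
Along h;k (path 2):
  e0=(1,0) h→(2,2) k→(1,0)
  e1=(0,1) h→(2,0) k→(1,1)
  result₂ = [1 1; 0 1]
Equal? same morphism ✓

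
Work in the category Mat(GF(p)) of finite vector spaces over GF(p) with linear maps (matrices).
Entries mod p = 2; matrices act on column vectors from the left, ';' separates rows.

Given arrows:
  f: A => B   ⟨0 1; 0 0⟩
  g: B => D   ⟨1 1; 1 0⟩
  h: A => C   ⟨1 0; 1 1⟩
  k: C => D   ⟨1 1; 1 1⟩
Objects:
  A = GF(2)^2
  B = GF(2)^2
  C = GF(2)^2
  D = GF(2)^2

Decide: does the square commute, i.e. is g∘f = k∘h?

Path 1 = f;g:
  e0=⟨1,0⟩ f=>⟨0,0⟩ g=>⟨0,0⟩
  e1=⟨0,1⟩ f=>⟨1,0⟩ g=>⟨1,1⟩
  ⟦path⟧₁ = ⟨0 1; 0 1⟩
Path 2 = h;k:
  e0=⟨1,0⟩ h=>⟨1,1⟩ k=>⟨0,0⟩
  e1=⟨0,1⟩ h=>⟨0,1⟩ k=>⟨1,1⟩
  ⟦path⟧₂ = ⟨0 1; 0 1⟩
Equal? equal; square commutes

Answer: COMMUTES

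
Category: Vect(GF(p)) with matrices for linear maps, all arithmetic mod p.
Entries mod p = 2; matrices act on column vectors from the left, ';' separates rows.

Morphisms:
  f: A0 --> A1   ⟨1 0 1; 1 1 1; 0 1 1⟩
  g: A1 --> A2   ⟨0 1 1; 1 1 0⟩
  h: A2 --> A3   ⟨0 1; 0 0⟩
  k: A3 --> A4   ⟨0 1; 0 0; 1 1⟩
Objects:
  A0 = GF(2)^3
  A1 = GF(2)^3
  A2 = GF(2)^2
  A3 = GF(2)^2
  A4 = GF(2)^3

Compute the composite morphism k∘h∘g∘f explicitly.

Answer: ⟨0 0 0; 0 0 0; 0 1 0⟩

Trace:
  e0=(1,0,0) f-->(1,1,0) g-->(1,0) h-->(0,0) k-->(0,0,0)
  e1=(0,1,0) f-->(0,1,1) g-->(0,1) h-->(1,0) k-->(0,0,1)
  e2=(0,0,1) f-->(1,1,1) g-->(0,0) h-->(0,0) k-->(0,0,0)
⟦path⟧: ⟨0 0 0; 0 0 0; 0 1 0⟩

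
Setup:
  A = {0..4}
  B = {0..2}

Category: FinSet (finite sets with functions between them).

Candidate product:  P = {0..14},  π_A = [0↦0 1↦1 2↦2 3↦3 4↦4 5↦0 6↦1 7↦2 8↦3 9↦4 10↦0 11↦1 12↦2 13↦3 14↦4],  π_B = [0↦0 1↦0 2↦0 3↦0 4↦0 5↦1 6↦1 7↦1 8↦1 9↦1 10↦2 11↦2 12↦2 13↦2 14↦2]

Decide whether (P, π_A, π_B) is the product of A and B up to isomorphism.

|A|·|B| = 5·3 = 15;  |P| = 15
Check the pairing map k ↦ (π_A(k), π_B(k)):
  0 ↦ (0,0)
  1 ↦ (1,0)
  2 ↦ (2,0)
  3 ↦ (3,0)
  4 ↦ (4,0)
  5 ↦ (0,1)
  6 ↦ (1,1)
  7 ↦ (2,1)
  8 ↦ (3,1)
  9 ↦ (4,1)
  10 ↦ (0,2)
  11 ↦ (1,2)
  12 ↦ (2,2)
  13 ↦ (3,2)
  14 ↦ (4,2)
distinct pairs in image: 15 / 15 needed
  → bijection onto A×B; projections well-typed.

Answer: VALID PRODUCT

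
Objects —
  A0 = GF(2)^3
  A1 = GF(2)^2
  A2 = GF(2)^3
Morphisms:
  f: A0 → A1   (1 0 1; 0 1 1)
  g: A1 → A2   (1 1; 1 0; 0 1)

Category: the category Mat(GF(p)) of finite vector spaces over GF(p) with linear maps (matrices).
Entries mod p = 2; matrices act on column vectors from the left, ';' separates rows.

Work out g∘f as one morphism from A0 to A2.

  e0=[1,0,0] f→[1,0] g→[1,1,0]
  e1=[0,1,0] f→[0,1] g→[1,0,1]
  e2=[0,0,1] f→[1,1] g→[0,1,1]
composite: (1 1 0; 1 0 1; 0 1 1)

Answer: (1 1 0; 1 0 1; 0 1 1)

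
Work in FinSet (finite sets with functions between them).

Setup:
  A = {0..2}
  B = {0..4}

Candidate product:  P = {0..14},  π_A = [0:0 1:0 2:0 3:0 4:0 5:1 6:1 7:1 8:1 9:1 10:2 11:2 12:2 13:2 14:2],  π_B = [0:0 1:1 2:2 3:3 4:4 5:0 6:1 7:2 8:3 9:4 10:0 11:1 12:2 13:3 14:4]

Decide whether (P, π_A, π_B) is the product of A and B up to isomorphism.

|A|·|B| = 3·5 = 15;  |P| = 15
Check the pairing map k ↦ (π_A(k), π_B(k)):
  0 : (0,0)
  1 : (0,1)
  2 : (0,2)
  3 : (0,3)
  4 : (0,4)
  5 : (1,0)
  6 : (1,1)
  7 : (1,2)
  8 : (1,3)
  9 : (1,4)
  10 : (2,0)
  11 : (2,1)
  12 : (2,2)
  13 : (2,3)
  14 : (2,4)
distinct pairs in image: 15 / 15 needed
  → bijection onto A×B; projections well-typed.

Answer: VALID PRODUCT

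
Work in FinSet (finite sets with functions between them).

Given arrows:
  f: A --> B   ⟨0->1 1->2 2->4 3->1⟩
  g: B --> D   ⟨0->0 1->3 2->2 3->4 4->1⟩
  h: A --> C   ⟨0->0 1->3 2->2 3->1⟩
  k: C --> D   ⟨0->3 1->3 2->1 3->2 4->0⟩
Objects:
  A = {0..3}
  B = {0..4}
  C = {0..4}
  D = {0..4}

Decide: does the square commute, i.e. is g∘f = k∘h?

1) trace f;g:
  0 f-->1 g-->3
  1 f-->2 g-->2
  2 f-->4 g-->1
  3 f-->1 g-->3
  result₁ = ⟨0->3 1->2 2->1 3->3⟩
2) trace h;k:
  0 h-->0 k-->3
  1 h-->3 k-->2
  2 h-->2 k-->1
  3 h-->1 k-->3
  result₂ = ⟨0->3 1->2 2->1 3->3⟩
Equal? equal; square commutes

Answer: COMMUTES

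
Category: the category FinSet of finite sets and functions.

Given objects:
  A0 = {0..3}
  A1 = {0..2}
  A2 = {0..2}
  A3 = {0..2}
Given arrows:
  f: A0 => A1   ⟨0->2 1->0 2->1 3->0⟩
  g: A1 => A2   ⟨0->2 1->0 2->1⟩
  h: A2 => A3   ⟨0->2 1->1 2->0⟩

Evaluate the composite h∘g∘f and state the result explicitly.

  0 f=>2 g=>1 h=>1
  1 f=>0 g=>2 h=>0
  2 f=>1 g=>0 h=>2
  3 f=>0 g=>2 h=>0
⟦path⟧: ⟨0->1 1->0 2->2 3->0⟩

Answer: ⟨0->1 1->0 2->2 3->0⟩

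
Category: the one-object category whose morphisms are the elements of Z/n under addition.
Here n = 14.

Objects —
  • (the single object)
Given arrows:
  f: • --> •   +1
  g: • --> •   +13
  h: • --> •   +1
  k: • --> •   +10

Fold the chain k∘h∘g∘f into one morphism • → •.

Answer: +11

Derivation:
  0 +1≡1 +13≡0 +1≡1 +10≡11  (mod 14)
⟦path⟧: +11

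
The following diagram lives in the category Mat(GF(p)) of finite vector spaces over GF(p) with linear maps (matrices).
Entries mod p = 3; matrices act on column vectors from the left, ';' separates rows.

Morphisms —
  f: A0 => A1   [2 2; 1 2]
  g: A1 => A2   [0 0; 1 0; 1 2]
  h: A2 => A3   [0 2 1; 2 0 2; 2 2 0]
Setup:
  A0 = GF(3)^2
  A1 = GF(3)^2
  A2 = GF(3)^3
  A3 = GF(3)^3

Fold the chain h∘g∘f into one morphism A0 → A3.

Answer: [2 1; 2 0; 1 1]

Derivation:
  e0=⟨1,0⟩ f=>⟨2,1⟩ g=>⟨0,2,1⟩ h=>⟨2,2,1⟩
  e1=⟨0,1⟩ f=>⟨2,2⟩ g=>⟨0,2,0⟩ h=>⟨1,0,1⟩
⟦path⟧: [2 1; 2 0; 1 1]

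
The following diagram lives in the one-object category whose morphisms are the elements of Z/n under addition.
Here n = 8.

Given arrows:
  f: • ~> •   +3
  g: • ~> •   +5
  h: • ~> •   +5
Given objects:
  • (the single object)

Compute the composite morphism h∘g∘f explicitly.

Answer: +5

Derivation:
  0 +3≡3 +5≡0 +5≡5  (mod 8)
composite: +5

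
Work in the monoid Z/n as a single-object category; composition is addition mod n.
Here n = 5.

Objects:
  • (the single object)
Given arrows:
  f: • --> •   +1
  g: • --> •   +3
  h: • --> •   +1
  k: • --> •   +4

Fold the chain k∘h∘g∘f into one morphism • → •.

  0 +1≡1 +3≡4 +1≡0 +4≡4  (mod 5)
composite: +4

Answer: +4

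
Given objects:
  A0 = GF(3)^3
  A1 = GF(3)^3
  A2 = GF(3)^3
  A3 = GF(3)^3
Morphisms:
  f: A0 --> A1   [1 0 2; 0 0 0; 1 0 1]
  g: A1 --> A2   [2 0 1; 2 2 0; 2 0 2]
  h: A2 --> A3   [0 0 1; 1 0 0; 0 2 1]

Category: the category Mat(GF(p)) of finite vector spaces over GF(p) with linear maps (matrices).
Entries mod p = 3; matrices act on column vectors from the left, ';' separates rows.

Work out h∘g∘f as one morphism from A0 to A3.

Answer: [1 0 0; 0 0 2; 2 0 2]

Work:
  e0=(1,0,0) f-->(1,0,1) g-->(0,2,1) h-->(1,0,2)
  e1=(0,1,0) f-->(0,0,0) g-->(0,0,0) h-->(0,0,0)
  e2=(0,0,1) f-->(2,0,1) g-->(2,1,0) h-->(0,2,2)
composite: [1 0 0; 0 0 2; 2 0 2]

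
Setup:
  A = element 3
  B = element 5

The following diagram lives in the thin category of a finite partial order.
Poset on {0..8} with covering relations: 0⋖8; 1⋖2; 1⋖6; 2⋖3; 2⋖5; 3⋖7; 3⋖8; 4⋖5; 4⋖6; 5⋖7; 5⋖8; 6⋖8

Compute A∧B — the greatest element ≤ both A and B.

Lower bounds of A=3 and B=5: {1,2}
  1 ⊑ 2
  2 ⊑ 2
glb = 2

Answer: A∧B = 2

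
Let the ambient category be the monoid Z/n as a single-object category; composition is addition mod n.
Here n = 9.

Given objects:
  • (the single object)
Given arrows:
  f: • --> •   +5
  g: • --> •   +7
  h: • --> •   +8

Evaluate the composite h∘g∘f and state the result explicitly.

  0 +5≡5 +7≡3 +8≡2  (mod 9)
composite: +2

Answer: +2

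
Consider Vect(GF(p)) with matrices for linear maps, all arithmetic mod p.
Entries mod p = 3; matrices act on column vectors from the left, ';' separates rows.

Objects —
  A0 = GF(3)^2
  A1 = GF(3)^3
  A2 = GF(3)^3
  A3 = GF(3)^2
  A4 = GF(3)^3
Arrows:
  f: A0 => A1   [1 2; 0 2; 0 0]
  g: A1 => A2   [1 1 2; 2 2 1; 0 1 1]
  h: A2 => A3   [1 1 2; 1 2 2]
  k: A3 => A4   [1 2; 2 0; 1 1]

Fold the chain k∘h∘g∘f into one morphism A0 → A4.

Answer: [1 1; 0 2; 2 1]

Trace:
  e0=⟨1,0⟩ f=>⟨1,0,0⟩ g=>⟨1,2,0⟩ h=>⟨0,2⟩ k=>⟨1,0,2⟩
  e1=⟨0,1⟩ f=>⟨2,2,0⟩ g=>⟨1,2,2⟩ h=>⟨1,0⟩ k=>⟨1,2,1⟩
⟦path⟧: [1 1; 0 2; 2 1]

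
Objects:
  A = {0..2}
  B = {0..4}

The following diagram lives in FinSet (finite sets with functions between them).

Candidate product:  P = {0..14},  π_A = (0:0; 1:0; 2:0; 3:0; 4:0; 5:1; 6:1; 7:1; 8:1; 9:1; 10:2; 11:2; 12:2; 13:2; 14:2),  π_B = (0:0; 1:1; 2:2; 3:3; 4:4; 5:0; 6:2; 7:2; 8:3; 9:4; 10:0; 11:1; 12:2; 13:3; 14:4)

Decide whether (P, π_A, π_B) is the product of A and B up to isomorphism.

Answer: NOT A VALID PRODUCT — duplicate pair at indices 7,6

Derivation:
|A|·|B| = 3·5 = 15;  |P| = 15
Check the pairing map k ↦ (π_A(k), π_B(k)):
  0 : (0,0)
  1 : (0,1)
  2 : (0,2)
  3 : (0,3)
  4 : (0,4)
  5 : (1,0)
  6 : (1,2)
  7 : (1,2)  ✗ repeats pair of k=6
  8 : (1,3)
  9 : (1,4)
  10 : (2,0)
  11 : (2,1)
  12 : (2,2)
  13 : (2,3)
  14 : (2,4)
distinct pairs in image: 14 / 15 needed
  → (1,2) hit at k=6 and k=7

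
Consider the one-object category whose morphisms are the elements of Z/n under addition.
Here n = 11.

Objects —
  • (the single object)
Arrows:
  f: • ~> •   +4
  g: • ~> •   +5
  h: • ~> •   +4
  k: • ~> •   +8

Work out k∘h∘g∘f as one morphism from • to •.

Answer: +10

Work:
  0 +4≡4 +5≡9 +4≡2 +8≡10  (mod 11)
composite: +10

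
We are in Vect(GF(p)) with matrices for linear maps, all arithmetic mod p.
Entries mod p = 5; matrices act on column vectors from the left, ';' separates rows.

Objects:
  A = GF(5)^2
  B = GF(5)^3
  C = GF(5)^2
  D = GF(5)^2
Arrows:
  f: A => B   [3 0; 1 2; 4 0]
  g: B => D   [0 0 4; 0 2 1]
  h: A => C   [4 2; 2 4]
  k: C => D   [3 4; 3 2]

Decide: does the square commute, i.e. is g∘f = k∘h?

Answer: DOES NOT COMMUTE

Trace:
Path 1 = f;g:
  e0=(1,0) f=>(3,1,4) g=>(1,1)
  e1=(0,1) f=>(0,2,0) g=>(0,4)
  ⟦path⟧₁ = [1 0; 1 4]
Path 2 = h;k:
  e0=(1,0) h=>(4,2) k=>(0,1)
  e1=(0,1) h=>(2,4) k=>(2,4)
  ⟦path⟧₂ = [0 2; 1 4]
Equal? distinct morphisms ✗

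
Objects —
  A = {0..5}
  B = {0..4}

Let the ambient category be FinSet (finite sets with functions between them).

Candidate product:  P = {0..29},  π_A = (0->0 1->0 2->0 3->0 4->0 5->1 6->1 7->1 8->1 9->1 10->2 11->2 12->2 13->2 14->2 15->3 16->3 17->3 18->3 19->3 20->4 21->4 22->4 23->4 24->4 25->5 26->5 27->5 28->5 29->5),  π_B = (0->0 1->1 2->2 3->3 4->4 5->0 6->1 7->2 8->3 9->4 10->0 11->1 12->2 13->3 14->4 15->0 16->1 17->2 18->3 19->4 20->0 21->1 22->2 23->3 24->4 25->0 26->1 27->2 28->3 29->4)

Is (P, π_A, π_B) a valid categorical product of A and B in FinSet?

|A|·|B| = 6·5 = 30;  |P| = 30
Check the pairing map k ↦ (π_A(k), π_B(k)):
  0 -> (0,0)
  1 -> (0,1)
  2 -> (0,2)
  3 -> (0,3)
  4 -> (0,4)
  5 -> (1,0)
  6 -> (1,1)
  7 -> (1,2)
  8 -> (1,3)
  9 -> (1,4)
  10 -> (2,0)
  11 -> (2,1)
  12 -> (2,2)
  13 -> (2,3)
  14 -> (2,4)
  15 -> (3,0)
  16 -> (3,1)
  17 -> (3,2)
  18 -> (3,3)
  19 -> (3,4)
  20 -> (4,0)
  21 -> (4,1)
  22 -> (4,2)
  23 -> (4,3)
  24 -> (4,4)
  25 -> (5,0)
  26 -> (5,1)
  27 -> (5,2)
  28 -> (5,3)
  29 -> (5,4)
distinct pairs in image: 30 / 30 needed
  → bijection onto A×B; projections well-typed.

Answer: VALID PRODUCT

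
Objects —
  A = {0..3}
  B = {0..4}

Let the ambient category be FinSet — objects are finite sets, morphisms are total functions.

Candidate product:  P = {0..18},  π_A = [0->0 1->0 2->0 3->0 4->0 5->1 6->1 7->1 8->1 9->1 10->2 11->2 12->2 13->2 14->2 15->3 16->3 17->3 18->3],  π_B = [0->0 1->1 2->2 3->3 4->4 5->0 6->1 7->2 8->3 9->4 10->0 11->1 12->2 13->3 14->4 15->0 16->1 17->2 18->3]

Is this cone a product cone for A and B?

Answer: NOT A VALID PRODUCT — |P|=19 ≠ |A|·|B|=20

Work:
|A|·|B| = 4·5 = 20;  |P| = 19
  → cardinalities differ; no bijection possible.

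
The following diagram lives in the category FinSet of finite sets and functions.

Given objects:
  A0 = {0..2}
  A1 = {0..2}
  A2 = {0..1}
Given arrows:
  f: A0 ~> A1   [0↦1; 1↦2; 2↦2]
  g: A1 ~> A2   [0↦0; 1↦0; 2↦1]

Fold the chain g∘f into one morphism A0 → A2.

  0 f~>1 g~>0
  1 f~>2 g~>1
  2 f~>2 g~>1
⟦path⟧: [0↦0; 1↦1; 2↦1]

Answer: [0↦0; 1↦1; 2↦1]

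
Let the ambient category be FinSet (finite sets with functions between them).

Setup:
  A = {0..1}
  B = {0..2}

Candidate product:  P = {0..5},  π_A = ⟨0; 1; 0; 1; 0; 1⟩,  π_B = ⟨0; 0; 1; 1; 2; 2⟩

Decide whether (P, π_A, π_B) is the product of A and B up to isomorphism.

|A|·|B| = 2·3 = 6;  |P| = 6
Check the pairing map k ↦ (π_A(k), π_B(k)):
  0 : (0,0)
  1 : (1,0)
  2 : (0,1)
  3 : (1,1)
  4 : (0,2)
  5 : (1,2)
distinct pairs in image: 6 / 6 needed
  → bijection onto A×B; projections well-typed.

Answer: VALID PRODUCT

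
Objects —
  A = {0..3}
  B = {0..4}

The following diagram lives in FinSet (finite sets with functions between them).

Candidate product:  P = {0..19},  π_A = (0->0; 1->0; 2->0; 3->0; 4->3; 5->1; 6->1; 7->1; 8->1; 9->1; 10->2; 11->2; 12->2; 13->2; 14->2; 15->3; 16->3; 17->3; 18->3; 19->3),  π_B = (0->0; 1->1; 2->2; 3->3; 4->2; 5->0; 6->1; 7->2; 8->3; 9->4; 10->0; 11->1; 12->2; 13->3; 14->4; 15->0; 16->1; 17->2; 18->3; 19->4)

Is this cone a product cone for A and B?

|A|·|B| = 4·5 = 20;  |P| = 20
Check the pairing map k ↦ (π_A(k), π_B(k)):
  0 -> (0,0)
  1 -> (0,1)
  2 -> (0,2)
  3 -> (0,3)
  4 -> (3,2)
  5 -> (1,0)
  6 -> (1,1)
  7 -> (1,2)
  8 -> (1,3)
  9 -> (1,4)
  10 -> (2,0)
  11 -> (2,1)
  12 -> (2,2)
  13 -> (2,3)
  14 -> (2,4)
  15 -> (3,0)
  16 -> (3,1)
  17 -> (3,2)  ✗ repeats pair of k=4
  18 -> (3,3)
  19 -> (3,4)
distinct pairs in image: 19 / 20 needed
  → (3,2) hit at k=4 and k=17

Answer: NOT A VALID PRODUCT — duplicate pair at indices 17,4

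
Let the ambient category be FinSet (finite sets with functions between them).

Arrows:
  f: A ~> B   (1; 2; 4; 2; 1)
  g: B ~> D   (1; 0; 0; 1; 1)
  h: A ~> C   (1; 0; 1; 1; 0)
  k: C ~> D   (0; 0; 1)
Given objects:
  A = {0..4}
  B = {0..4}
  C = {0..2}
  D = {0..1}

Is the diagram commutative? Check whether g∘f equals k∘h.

1) trace f;g:
  0 f~>1 g~>0
  1 f~>2 g~>0
  2 f~>4 g~>1
  3 f~>2 g~>0
  4 f~>1 g~>0
  result₁ = (0; 0; 1; 0; 0)
2) trace h;k:
  0 h~>1 k~>0
  1 h~>0 k~>0
  2 h~>1 k~>0
  3 h~>1 k~>0
  4 h~>0 k~>0
  result₂ = (0; 0; 0; 0; 0)
Equal? differ; not commutative

Answer: DOES NOT COMMUTE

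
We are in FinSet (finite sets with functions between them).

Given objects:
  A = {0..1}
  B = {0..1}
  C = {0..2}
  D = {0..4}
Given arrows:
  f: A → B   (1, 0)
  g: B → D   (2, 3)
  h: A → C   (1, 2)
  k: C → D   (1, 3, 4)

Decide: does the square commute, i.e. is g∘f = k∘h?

1) trace f;g:
  0 f→1 g→3
  1 f→0 g→2
  result₁ = (3, 2)
2) trace h;k:
  0 h→1 k→3
  1 h→2 k→4
  result₂ = (3, 4)
Equal? NO — does not commute

Answer: DOES NOT COMMUTE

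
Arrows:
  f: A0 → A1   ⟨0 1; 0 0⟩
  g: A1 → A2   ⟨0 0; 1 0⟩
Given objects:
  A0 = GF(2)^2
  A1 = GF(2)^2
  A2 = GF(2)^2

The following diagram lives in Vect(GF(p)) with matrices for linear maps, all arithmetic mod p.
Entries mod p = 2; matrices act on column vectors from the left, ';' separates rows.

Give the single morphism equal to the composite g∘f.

Answer: ⟨0 0; 0 1⟩

Derivation:
  e0=[1,0] f→[0,0] g→[0,0]
  e1=[0,1] f→[1,0] g→[0,1]
result: ⟨0 0; 0 1⟩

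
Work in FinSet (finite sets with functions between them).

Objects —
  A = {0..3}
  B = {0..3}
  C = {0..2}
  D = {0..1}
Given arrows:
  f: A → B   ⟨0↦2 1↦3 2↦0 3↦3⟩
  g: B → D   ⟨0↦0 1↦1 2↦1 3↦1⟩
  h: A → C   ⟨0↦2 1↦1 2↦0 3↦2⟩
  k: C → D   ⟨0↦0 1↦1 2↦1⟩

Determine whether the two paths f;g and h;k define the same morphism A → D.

Answer: COMMUTES

Derivation:
Path 1 = f;g:
  0 f→2 g→1
  1 f→3 g→1
  2 f→0 g→0
  3 f→3 g→1
  composite₁ = ⟨0↦1 1↦1 2↦0 3↦1⟩
Path 2 = h;k:
  0 h→2 k→1
  1 h→1 k→1
  2 h→0 k→0
  3 h→2 k→1
  composite₂ = ⟨0↦1 1↦1 2↦0 3↦1⟩
Equal? YES — commutes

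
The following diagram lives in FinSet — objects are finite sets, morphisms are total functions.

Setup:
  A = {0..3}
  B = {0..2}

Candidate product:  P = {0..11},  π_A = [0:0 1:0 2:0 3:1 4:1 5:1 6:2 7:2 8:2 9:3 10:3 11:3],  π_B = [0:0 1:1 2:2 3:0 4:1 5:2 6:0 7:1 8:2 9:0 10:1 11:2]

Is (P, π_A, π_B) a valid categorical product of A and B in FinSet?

Answer: VALID PRODUCT

Derivation:
|A|·|B| = 4·3 = 12;  |P| = 12
Check the pairing map k ↦ (π_A(k), π_B(k)):
  0 : (0,0)
  1 : (0,1)
  2 : (0,2)
  3 : (1,0)
  4 : (1,1)
  5 : (1,2)
  6 : (2,0)
  7 : (2,1)
  8 : (2,2)
  9 : (3,0)
  10 : (3,1)
  11 : (3,2)
distinct pairs in image: 12 / 12 needed
  → bijection onto A×B; projections well-typed.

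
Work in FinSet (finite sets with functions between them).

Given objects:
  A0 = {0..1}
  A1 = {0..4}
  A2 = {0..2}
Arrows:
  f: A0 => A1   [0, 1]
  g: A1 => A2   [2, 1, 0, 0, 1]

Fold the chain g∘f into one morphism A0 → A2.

Answer: [2, 1]

Work:
  0 f=>0 g=>2
  1 f=>1 g=>1
result: [2, 1]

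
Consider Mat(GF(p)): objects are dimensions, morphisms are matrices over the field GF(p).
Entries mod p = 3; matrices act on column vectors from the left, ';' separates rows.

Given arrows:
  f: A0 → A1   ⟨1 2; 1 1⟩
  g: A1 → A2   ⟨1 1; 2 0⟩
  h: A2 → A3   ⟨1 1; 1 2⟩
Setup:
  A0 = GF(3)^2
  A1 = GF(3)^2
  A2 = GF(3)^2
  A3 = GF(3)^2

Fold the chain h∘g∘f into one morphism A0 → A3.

  e0=[1,0] f→[1,1] g→[2,2] h→[1,0]
  e1=[0,1] f→[2,1] g→[0,1] h→[1,2]
composite: ⟨1 1; 0 2⟩

Answer: ⟨1 1; 0 2⟩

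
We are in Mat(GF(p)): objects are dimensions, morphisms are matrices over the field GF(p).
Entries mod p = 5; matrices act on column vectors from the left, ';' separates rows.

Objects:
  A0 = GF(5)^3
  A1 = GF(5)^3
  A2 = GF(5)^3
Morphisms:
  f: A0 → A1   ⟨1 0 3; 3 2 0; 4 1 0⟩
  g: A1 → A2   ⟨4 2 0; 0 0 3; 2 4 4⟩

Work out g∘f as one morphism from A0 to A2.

Answer: ⟨0 4 2; 2 3 0; 0 2 1⟩

Derivation:
  e0=[1,0,0] f→[1,3,4] g→[0,2,0]
  e1=[0,1,0] f→[0,2,1] g→[4,3,2]
  e2=[0,0,1] f→[3,0,0] g→[2,0,1]
result: ⟨0 4 2; 2 3 0; 0 2 1⟩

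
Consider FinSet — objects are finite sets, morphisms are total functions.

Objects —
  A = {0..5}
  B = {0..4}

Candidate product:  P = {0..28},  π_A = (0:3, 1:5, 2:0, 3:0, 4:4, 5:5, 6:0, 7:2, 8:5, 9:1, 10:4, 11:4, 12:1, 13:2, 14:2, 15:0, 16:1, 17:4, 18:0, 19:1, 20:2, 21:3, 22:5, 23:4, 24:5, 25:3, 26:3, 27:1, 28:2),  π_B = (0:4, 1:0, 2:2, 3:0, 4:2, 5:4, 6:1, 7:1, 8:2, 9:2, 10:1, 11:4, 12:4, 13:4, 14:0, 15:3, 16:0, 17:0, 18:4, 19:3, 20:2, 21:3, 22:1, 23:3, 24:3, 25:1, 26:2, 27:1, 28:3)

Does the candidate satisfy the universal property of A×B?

Answer: NOT A VALID PRODUCT — |P|=29 ≠ |A|·|B|=30

Work:
|A|·|B| = 6·5 = 30;  |P| = 29
  → cardinalities differ; no bijection possible.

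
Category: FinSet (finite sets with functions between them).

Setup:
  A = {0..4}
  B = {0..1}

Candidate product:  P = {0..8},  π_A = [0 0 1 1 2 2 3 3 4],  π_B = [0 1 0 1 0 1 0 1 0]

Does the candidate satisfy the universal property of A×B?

|A|·|B| = 5·2 = 10;  |P| = 9
  → cardinalities differ; no bijection possible.

Answer: NOT A VALID PRODUCT — |P|=9 ≠ |A|·|B|=10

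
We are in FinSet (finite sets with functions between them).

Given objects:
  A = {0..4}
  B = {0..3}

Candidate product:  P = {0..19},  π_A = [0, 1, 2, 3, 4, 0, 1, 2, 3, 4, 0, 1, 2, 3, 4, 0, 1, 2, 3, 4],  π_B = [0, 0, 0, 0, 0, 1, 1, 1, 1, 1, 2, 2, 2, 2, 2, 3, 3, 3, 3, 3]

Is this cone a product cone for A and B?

|A|·|B| = 5·4 = 20;  |P| = 20
Check the pairing map k ↦ (π_A(k), π_B(k)):
  0 : (0,0)
  1 : (1,0)
  2 : (2,0)
  3 : (3,0)
  4 : (4,0)
  5 : (0,1)
  6 : (1,1)
  7 : (2,1)
  8 : (3,1)
  9 : (4,1)
  10 : (0,2)
  11 : (1,2)
  12 : (2,2)
  13 : (3,2)
  14 : (4,2)
  15 : (0,3)
  16 : (1,3)
  17 : (2,3)
  18 : (3,3)
  19 : (4,3)
distinct pairs in image: 20 / 20 needed
  → bijection onto A×B; projections well-typed.

Answer: VALID PRODUCT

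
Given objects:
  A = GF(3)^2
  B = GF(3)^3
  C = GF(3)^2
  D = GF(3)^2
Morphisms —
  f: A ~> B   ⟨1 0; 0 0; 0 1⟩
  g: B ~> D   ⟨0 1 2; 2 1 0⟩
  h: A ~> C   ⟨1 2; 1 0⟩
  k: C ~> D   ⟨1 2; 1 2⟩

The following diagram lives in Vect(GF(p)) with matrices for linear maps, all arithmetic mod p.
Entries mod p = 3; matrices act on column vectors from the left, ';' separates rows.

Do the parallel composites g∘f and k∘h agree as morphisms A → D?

Along f;g (path 1):
  e0=⟨1,0⟩ f~>⟨1,0,0⟩ g~>⟨0,2⟩
  e1=⟨0,1⟩ f~>⟨0,0,1⟩ g~>⟨2,0⟩
  composite₁ = ⟨0 2; 2 0⟩
Along h;k (path 2):
  e0=⟨1,0⟩ h~>⟨1,1⟩ k~>⟨0,0⟩
  e1=⟨0,1⟩ h~>⟨2,0⟩ k~>⟨2,2⟩
  composite₂ = ⟨0 2; 0 2⟩
Equal? differ; not commutative

Answer: DOES NOT COMMUTE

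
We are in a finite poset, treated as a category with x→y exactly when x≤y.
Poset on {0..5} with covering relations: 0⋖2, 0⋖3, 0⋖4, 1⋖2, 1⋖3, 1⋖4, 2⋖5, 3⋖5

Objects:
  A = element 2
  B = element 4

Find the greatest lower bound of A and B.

Lower bounds of A=2 and B=4: {0,1}
  maximal lower bounds 0 and 1 are incomparable: neither 0≤1 nor 1≤0
→ no greatest lower bound exists

Answer: NO MEET EXISTS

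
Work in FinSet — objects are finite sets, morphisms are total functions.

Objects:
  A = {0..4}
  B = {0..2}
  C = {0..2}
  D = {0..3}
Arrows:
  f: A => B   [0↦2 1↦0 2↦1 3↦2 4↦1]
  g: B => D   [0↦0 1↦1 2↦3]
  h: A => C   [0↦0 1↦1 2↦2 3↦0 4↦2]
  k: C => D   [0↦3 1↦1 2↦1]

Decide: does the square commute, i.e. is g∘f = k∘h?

Path 1 = f;g:
  0 f=>2 g=>3
  1 f=>0 g=>0
  2 f=>1 g=>1
  3 f=>2 g=>3
  4 f=>1 g=>1
  composite₁ = [0↦3 1↦0 2↦1 3↦3 4↦1]
Path 2 = h;k:
  0 h=>0 k=>3
  1 h=>1 k=>1
  2 h=>2 k=>1
  3 h=>0 k=>3
  4 h=>2 k=>1
  composite₂ = [0↦3 1↦1 2↦1 3↦3 4↦1]
Equal? distinct morphisms ✗

Answer: DOES NOT COMMUTE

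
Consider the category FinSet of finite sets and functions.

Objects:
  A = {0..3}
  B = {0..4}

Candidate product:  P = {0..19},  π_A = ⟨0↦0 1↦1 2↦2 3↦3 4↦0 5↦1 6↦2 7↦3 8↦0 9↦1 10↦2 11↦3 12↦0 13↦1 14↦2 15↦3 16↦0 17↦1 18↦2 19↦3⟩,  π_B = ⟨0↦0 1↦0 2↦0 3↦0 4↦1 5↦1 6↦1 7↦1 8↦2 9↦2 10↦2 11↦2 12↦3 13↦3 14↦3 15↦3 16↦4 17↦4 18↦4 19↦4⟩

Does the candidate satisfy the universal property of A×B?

Answer: VALID PRODUCT

Trace:
|A|·|B| = 4·5 = 20;  |P| = 20
Check the pairing map k ↦ (π_A(k), π_B(k)):
  0 ↦ (0,0)
  1 ↦ (1,0)
  2 ↦ (2,0)
  3 ↦ (3,0)
  4 ↦ (0,1)
  5 ↦ (1,1)
  6 ↦ (2,1)
  7 ↦ (3,1)
  8 ↦ (0,2)
  9 ↦ (1,2)
  10 ↦ (2,2)
  11 ↦ (3,2)
  12 ↦ (0,3)
  13 ↦ (1,3)
  14 ↦ (2,3)
  15 ↦ (3,3)
  16 ↦ (0,4)
  17 ↦ (1,4)
  18 ↦ (2,4)
  19 ↦ (3,4)
distinct pairs in image: 20 / 20 needed
  → bijection onto A×B; projections well-typed.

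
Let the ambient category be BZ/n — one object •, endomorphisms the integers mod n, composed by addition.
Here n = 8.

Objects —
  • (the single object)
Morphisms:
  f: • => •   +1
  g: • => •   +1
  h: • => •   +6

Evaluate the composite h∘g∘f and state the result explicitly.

  0 +1≡1 +1≡2 +6≡0  (mod 8)
composite: +0

Answer: +0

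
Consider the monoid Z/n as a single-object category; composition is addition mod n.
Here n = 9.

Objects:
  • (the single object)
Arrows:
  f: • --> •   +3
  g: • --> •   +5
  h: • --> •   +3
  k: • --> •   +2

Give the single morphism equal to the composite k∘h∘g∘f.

Answer: +4

Work:
  0 +3≡3 +5≡8 +3≡2 +2≡4  (mod 9)
⟦path⟧: +4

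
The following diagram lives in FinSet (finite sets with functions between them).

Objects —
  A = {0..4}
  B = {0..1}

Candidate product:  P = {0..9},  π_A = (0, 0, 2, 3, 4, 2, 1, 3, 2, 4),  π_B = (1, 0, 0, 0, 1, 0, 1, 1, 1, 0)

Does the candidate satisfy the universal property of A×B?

|A|·|B| = 5·2 = 10;  |P| = 10
Check the pairing map k ↦ (π_A(k), π_B(k)):
  0 -> (0,1)
  1 -> (0,0)
  2 -> (2,0)
  3 -> (3,0)
  4 -> (4,1)
  5 -> (2,0)  ✗ repeats pair of k=2
  6 -> (1,1)
  7 -> (3,1)
  8 -> (2,1)
  9 -> (4,0)
distinct pairs in image: 9 / 10 needed
  → (2,0) hit at k=2 and k=5

Answer: NOT A VALID PRODUCT — duplicate pair at indices 5,2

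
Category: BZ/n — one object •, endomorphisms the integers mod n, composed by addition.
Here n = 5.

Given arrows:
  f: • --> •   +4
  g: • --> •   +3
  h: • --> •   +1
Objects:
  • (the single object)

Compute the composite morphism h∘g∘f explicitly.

  0 +4≡4 +3≡2 +1≡3  (mod 5)
result: +3

Answer: +3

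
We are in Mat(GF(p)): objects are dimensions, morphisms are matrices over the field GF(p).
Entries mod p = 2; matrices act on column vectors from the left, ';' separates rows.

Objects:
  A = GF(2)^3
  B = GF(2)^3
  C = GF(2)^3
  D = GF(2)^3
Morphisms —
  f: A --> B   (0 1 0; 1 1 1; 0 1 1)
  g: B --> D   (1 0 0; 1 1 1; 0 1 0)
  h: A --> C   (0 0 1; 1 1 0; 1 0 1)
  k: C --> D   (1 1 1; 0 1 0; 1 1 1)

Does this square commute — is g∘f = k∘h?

Path 1 = f;g:
  e0=[1,0,0] f-->[0,1,0] g-->[0,1,1]
  e1=[0,1,0] f-->[1,1,1] g-->[1,1,1]
  e2=[0,0,1] f-->[0,1,1] g-->[0,0,1]
  result₁ = (0 1 0; 1 1 0; 1 1 1)
Path 2 = h;k:
  e0=[1,0,0] h-->[0,1,1] k-->[0,1,0]
  e1=[0,1,0] h-->[0,1,0] k-->[1,1,1]
  e2=[0,0,1] h-->[1,0,1] k-->[0,0,0]
  result₂ = (0 1 0; 1 1 0; 0 1 0)
Equal? NO — does not commute

Answer: DOES NOT COMMUTE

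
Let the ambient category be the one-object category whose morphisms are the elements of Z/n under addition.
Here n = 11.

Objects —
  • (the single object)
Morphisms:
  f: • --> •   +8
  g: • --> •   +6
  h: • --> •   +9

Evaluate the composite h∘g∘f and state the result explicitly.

  0 +8≡8 +6≡3 +9≡1  (mod 11)
result: +1

Answer: +1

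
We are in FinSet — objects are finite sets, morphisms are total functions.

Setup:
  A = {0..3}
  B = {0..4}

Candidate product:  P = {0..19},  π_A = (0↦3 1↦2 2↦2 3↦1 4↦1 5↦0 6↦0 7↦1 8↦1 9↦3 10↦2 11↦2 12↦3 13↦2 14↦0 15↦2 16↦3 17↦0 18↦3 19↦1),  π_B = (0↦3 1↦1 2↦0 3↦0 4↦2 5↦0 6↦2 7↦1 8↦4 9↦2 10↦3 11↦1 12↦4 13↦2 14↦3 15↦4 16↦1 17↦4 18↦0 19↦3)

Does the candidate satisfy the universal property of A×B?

Answer: NOT A VALID PRODUCT — duplicate pair at indices 11,1

Derivation:
|A|·|B| = 4·5 = 20;  |P| = 20
Check the pairing map k ↦ (π_A(k), π_B(k)):
  0 ↦ (3,3)
  1 ↦ (2,1)
  2 ↦ (2,0)
  3 ↦ (1,0)
  4 ↦ (1,2)
  5 ↦ (0,0)
  6 ↦ (0,2)
  7 ↦ (1,1)
  8 ↦ (1,4)
  9 ↦ (3,2)
  10 ↦ (2,3)
  11 ↦ (2,1)  ✗ repeats pair of k=1
  12 ↦ (3,4)
  13 ↦ (2,2)
  14 ↦ (0,3)
  15 ↦ (2,4)
  16 ↦ (3,1)
  17 ↦ (0,4)
  18 ↦ (3,0)
  19 ↦ (1,3)
distinct pairs in image: 19 / 20 needed
  → (2,1) hit at k=1 and k=11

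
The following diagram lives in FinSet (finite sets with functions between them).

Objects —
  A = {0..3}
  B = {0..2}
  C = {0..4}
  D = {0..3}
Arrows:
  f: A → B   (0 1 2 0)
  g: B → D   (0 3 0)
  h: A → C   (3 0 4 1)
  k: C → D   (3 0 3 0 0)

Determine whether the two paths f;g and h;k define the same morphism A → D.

Answer: COMMUTES

Work:
Along f;g (path 1):
  0 f→0 g→0
  1 f→1 g→3
  2 f→2 g→0
  3 f→0 g→0
  composite₁ = (0 3 0 0)
Along h;k (path 2):
  0 h→3 k→0
  1 h→0 k→3
  2 h→4 k→0
  3 h→1 k→0
  composite₂ = (0 3 0 0)
Equal? equal; square commutes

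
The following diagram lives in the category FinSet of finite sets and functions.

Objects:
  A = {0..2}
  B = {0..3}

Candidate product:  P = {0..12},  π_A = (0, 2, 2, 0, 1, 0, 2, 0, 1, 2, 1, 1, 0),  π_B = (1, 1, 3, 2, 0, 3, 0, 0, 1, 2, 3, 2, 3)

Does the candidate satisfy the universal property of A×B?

|A|·|B| = 3·4 = 12;  |P| = 13
  → cardinalities differ; no bijection possible.

Answer: NOT A VALID PRODUCT — |P|=13 ≠ |A|·|B|=12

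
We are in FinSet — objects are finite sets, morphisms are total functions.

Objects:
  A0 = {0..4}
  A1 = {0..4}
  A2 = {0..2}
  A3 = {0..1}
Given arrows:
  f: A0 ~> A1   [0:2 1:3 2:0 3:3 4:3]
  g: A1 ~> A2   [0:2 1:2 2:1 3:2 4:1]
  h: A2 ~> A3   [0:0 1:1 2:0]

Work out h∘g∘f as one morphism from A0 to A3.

  0 f~>2 g~>1 h~>1
  1 f~>3 g~>2 h~>0
  2 f~>0 g~>2 h~>0
  3 f~>3 g~>2 h~>0
  4 f~>3 g~>2 h~>0
composite: [0:1 1:0 2:0 3:0 4:0]

Answer: [0:1 1:0 2:0 3:0 4:0]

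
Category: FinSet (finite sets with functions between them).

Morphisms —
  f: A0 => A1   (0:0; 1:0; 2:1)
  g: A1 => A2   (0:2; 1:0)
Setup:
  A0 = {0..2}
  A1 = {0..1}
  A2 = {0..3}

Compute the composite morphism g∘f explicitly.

Answer: (0:2; 1:2; 2:0)

Trace:
  0 f=>0 g=>2
  1 f=>0 g=>2
  2 f=>1 g=>0
composite: (0:2; 1:2; 2:0)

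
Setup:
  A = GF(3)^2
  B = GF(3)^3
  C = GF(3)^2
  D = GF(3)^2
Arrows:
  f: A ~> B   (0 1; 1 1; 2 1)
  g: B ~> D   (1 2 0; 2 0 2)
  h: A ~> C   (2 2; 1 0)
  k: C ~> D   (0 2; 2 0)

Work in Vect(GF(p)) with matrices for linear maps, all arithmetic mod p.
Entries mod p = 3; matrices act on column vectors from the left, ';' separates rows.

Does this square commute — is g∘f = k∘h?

Along f;g (path 1):
  e0=⟨1,0⟩ f~>⟨0,1,2⟩ g~>⟨2,1⟩
  e1=⟨0,1⟩ f~>⟨1,1,1⟩ g~>⟨0,1⟩
  ⟦path⟧₁ = (2 0; 1 1)
Along h;k (path 2):
  e0=⟨1,0⟩ h~>⟨2,1⟩ k~>⟨2,1⟩
  e1=⟨0,1⟩ h~>⟨2,0⟩ k~>⟨0,1⟩
  ⟦path⟧₂ = (2 0; 1 1)
Equal? same morphism ✓

Answer: COMMUTES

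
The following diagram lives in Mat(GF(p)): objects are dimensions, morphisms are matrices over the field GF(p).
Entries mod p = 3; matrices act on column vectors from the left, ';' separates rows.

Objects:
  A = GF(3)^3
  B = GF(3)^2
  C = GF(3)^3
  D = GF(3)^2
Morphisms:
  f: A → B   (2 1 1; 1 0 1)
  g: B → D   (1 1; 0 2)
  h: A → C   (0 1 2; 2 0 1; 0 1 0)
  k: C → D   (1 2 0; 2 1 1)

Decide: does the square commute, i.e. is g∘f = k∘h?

Answer: DOES NOT COMMUTE

Derivation:
Path 1 = f;g:
  e0=(1,0,0) f→(2,1) g→(0,2)
  e1=(0,1,0) f→(1,0) g→(1,0)
  e2=(0,0,1) f→(1,1) g→(2,2)
  ⟦path⟧₁ = (0 1 2; 2 0 2)
Path 2 = h;k:
  e0=(1,0,0) h→(0,2,0) k→(1,2)
  e1=(0,1,0) h→(1,0,1) k→(1,0)
  e2=(0,0,1) h→(2,1,0) k→(1,2)
  ⟦path⟧₂ = (1 1 1; 2 0 2)
Equal? differ; not commutative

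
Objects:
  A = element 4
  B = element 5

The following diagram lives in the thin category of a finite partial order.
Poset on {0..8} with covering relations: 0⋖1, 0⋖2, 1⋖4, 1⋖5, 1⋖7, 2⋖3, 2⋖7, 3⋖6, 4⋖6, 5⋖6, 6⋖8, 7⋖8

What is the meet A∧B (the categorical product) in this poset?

Common predecessors of 4,5: {0,1}
  0 <= 1
  1 <= 1
glb = 1

Answer: A∧B = 1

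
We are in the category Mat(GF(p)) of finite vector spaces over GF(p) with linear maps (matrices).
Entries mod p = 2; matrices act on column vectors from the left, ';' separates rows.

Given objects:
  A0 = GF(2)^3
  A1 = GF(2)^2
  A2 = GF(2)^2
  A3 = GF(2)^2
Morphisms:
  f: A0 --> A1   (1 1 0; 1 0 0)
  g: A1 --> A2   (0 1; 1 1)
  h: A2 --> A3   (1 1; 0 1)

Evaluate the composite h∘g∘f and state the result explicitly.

Answer: (1 1 0; 0 1 0)

Work:
  e0=[1,0,0] f-->[1,1] g-->[1,0] h-->[1,0]
  e1=[0,1,0] f-->[1,0] g-->[0,1] h-->[1,1]
  e2=[0,0,1] f-->[0,0] g-->[0,0] h-->[0,0]
⟦path⟧: (1 1 0; 0 1 0)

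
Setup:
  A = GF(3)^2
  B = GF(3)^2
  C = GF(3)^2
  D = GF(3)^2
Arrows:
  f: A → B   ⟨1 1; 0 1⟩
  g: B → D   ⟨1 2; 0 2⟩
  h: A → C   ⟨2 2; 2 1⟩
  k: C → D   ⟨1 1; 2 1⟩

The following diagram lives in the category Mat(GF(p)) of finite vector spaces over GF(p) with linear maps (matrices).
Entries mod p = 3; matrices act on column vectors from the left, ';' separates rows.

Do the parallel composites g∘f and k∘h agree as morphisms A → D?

Answer: COMMUTES

Trace:
Along f;g (path 1):
  e0=(1,0) f→(1,0) g→(1,0)
  e1=(0,1) f→(1,1) g→(0,2)
  ⟦path⟧₁ = ⟨1 0; 0 2⟩
Along h;k (path 2):
  e0=(1,0) h→(2,2) k→(1,0)
  e1=(0,1) h→(2,1) k→(0,2)
  ⟦path⟧₂ = ⟨1 0; 0 2⟩
Equal? equal; square commutes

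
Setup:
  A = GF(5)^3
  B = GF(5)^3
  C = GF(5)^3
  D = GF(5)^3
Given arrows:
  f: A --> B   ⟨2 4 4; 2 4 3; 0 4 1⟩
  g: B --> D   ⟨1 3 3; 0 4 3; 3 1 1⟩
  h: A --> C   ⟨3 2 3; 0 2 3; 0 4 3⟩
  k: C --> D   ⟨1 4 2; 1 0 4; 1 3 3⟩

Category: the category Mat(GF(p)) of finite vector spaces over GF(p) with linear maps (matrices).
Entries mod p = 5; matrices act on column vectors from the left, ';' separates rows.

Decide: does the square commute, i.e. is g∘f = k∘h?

Path 1 = f;g:
  e0=(1,0,0) f-->(2,2,0) g-->(3,3,3)
  e1=(0,1,0) f-->(4,4,4) g-->(3,3,0)
  e2=(0,0,1) f-->(4,3,1) g-->(1,0,1)
  ⟦path⟧₁ = ⟨3 3 1; 3 3 0; 3 0 1⟩
Path 2 = h;k:
  e0=(1,0,0) h-->(3,0,0) k-->(3,3,3)
  e1=(0,1,0) h-->(2,2,4) k-->(3,3,0)
  e2=(0,0,1) h-->(3,3,3) k-->(1,0,1)
  ⟦path⟧₂ = ⟨3 3 1; 3 3 0; 3 0 1⟩
Equal? YES — commutes

Answer: COMMUTES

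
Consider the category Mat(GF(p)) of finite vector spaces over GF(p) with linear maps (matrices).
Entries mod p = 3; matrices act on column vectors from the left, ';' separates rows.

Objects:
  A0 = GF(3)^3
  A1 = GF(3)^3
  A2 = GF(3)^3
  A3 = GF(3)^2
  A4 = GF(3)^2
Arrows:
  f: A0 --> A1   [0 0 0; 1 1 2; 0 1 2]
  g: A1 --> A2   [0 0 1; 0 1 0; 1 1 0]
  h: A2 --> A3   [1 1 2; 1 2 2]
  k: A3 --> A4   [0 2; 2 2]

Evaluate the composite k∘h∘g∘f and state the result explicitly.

Answer: [2 1 2; 2 0 0]

Work:
  e0=[1,0,0] f-->[0,1,0] g-->[0,1,1] h-->[0,1] k-->[2,2]
  e1=[0,1,0] f-->[0,1,1] g-->[1,1,1] h-->[1,2] k-->[1,0]
  e2=[0,0,1] f-->[0,2,2] g-->[2,2,2] h-->[2,1] k-->[2,0]
result: [2 1 2; 2 0 0]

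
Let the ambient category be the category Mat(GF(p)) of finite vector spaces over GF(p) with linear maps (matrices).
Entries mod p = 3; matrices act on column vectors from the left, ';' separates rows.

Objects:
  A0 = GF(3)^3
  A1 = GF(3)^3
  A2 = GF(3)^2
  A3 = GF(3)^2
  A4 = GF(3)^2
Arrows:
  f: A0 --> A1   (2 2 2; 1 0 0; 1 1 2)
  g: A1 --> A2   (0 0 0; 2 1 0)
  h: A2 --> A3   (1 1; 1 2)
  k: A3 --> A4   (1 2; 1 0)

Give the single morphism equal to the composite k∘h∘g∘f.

Answer: (1 2 2; 2 1 1)

Derivation:
  e0=⟨1,0,0⟩ f-->⟨2,1,1⟩ g-->⟨0,2⟩ h-->⟨2,1⟩ k-->⟨1,2⟩
  e1=⟨0,1,0⟩ f-->⟨2,0,1⟩ g-->⟨0,1⟩ h-->⟨1,2⟩ k-->⟨2,1⟩
  e2=⟨0,0,1⟩ f-->⟨2,0,2⟩ g-->⟨0,1⟩ h-->⟨1,2⟩ k-->⟨2,1⟩
composite: (1 2 2; 2 1 1)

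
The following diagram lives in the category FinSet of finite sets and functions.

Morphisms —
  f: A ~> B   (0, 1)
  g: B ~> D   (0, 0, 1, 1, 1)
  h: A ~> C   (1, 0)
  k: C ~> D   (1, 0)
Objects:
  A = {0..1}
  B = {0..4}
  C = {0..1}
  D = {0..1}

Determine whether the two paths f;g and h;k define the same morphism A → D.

Answer: DOES NOT COMMUTE

Derivation:
Path 1 = f;g:
  0 f~>0 g~>0
  1 f~>1 g~>0
  composite₁ = (0, 0)
Path 2 = h;k:
  0 h~>1 k~>0
  1 h~>0 k~>1
  composite₂ = (0, 1)
Equal? distinct morphisms ✗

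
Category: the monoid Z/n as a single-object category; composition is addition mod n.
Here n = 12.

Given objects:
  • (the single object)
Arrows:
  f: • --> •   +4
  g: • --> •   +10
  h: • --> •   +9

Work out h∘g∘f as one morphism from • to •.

  0 +4≡4 +10≡2 +9≡11  (mod 12)
⟦path⟧: +11

Answer: +11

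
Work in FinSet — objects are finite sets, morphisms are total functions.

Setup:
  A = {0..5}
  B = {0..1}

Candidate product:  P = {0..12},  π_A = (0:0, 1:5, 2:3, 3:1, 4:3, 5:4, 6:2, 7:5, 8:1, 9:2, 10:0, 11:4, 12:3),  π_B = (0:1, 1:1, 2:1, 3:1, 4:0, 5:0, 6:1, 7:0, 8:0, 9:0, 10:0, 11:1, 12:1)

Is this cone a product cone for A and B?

|A|·|B| = 6·2 = 12;  |P| = 13
  → cardinalities differ; no bijection possible.

Answer: NOT A VALID PRODUCT — |P|=13 ≠ |A|·|B|=12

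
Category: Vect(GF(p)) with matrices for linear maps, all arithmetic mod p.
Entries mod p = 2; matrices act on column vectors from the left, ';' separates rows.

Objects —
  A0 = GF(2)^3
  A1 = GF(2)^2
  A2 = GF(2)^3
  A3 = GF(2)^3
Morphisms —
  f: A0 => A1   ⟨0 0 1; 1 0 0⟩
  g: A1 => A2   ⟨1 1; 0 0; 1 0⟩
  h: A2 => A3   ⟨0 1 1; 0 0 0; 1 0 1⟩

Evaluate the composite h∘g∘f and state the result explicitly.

Answer: ⟨0 0 1; 0 0 0; 1 0 0⟩

Derivation:
  e0=⟨1,0,0⟩ f=>⟨0,1⟩ g=>⟨1,0,0⟩ h=>⟨0,0,1⟩
  e1=⟨0,1,0⟩ f=>⟨0,0⟩ g=>⟨0,0,0⟩ h=>⟨0,0,0⟩
  e2=⟨0,0,1⟩ f=>⟨1,0⟩ g=>⟨1,0,1⟩ h=>⟨1,0,0⟩
composite: ⟨0 0 1; 0 0 0; 1 0 0⟩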